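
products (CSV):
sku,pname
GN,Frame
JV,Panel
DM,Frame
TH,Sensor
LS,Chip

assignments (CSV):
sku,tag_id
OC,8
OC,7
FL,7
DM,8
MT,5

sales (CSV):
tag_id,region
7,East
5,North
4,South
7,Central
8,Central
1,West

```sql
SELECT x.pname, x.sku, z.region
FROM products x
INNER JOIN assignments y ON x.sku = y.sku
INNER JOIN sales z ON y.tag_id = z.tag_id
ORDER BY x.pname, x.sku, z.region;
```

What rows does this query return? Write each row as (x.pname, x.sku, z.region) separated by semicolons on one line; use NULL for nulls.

Step 1 — x INNER JOIN y on sku → 1 row(s).
Then INNER JOIN `sales z` on tag_id: keep only rows whose y.tag_id appears in z.

(Frame, DM, Central)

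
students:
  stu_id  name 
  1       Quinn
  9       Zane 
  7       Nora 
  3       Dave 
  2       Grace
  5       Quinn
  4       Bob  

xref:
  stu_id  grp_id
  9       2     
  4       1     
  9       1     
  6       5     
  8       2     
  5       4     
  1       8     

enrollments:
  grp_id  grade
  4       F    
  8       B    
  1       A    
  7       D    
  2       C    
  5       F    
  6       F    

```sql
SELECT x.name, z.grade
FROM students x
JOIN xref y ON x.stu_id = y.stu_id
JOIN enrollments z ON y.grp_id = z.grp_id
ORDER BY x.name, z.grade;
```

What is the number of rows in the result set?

5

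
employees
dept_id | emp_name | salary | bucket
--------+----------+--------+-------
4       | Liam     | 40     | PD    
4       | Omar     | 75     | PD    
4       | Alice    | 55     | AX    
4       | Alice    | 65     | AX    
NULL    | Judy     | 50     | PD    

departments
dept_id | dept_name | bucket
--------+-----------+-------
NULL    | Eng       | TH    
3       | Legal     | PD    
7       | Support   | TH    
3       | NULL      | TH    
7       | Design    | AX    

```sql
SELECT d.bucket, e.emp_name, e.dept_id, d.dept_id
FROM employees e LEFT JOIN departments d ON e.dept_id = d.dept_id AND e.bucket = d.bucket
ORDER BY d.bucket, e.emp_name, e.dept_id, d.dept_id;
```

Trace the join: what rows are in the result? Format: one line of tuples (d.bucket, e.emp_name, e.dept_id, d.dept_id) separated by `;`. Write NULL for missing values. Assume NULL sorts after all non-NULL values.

(NULL, Alice, 4, NULL); (NULL, Alice, 4, NULL); (NULL, Judy, NULL, NULL); (NULL, Liam, 4, NULL); (NULL, Omar, 4, NULL)

LEFT JOIN keeps every row from `employees`; unmatched rows get NULL for `departments`'s columns.
Matching on e.dept_id = d.dept_id AND e.bucket = d.bucket. A NULL in a compared column never satisfies the condition.
Matched pairs: 0; unmatched e rows kept: 5.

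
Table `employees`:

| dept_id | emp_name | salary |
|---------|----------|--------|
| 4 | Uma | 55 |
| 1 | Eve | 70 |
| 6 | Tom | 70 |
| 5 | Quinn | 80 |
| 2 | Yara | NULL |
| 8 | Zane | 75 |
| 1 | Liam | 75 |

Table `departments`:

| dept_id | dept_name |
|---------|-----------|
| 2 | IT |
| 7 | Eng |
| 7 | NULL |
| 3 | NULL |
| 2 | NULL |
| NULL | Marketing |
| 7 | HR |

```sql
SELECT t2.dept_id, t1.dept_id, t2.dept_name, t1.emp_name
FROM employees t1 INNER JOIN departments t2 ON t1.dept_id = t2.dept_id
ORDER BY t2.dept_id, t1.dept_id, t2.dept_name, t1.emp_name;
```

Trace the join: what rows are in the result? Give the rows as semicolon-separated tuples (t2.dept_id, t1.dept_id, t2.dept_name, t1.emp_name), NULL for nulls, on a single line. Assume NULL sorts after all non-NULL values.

INNER JOIN keeps only pairs where the ON condition holds.
Matching on t1.dept_id = t2.dept_id. A NULL in a compared column never satisfies the condition.
Matched pairs: 2.

(2, 2, IT, Yara); (2, 2, NULL, Yara)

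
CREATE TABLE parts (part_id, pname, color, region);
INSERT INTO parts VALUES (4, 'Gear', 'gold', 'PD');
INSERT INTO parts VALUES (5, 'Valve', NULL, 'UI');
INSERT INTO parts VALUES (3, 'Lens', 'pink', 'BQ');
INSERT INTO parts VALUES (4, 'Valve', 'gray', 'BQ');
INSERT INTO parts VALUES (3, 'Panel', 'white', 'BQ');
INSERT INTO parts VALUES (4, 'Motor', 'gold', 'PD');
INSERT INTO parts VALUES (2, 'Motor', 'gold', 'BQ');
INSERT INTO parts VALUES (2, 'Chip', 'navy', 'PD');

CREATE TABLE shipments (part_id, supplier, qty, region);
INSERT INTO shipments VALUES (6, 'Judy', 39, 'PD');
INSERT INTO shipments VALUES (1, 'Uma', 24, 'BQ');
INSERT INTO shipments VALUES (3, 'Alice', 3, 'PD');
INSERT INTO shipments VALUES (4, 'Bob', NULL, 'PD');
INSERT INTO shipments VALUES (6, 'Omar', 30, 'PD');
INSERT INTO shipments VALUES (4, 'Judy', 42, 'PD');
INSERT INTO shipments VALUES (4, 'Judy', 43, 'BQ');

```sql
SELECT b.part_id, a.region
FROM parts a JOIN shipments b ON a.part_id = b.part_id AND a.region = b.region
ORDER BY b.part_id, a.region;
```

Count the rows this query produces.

INNER JOIN keeps only pairs where the ON condition holds.
Matching on a.part_id = b.part_id AND a.region = b.region.
- a[0] part_id=4, region=PD → 2 match(es) in b → 2 row(s).
- a[1] part_id=5, region=UI → no match; dropped.
- a[2] part_id=3, region=BQ → no match; dropped.
- a[3] part_id=4, region=BQ → 1 match(es) in b → 1 row(s).
- a[4] part_id=3, region=BQ → no match; dropped.
- a[5] part_id=4, region=PD → 2 match(es) in b → 2 row(s).
- a[6] part_id=2, region=BQ → no match; dropped.
- a[7] part_id=2, region=PD → no match; dropped.
Total: 5 rows.

5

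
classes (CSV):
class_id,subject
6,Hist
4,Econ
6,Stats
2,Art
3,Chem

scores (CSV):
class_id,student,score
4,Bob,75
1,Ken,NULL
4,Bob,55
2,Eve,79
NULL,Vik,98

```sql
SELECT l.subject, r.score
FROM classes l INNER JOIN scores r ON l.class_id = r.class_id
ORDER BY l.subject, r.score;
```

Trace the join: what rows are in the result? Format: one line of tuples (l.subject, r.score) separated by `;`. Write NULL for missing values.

INNER JOIN keeps only pairs where the ON condition holds.
Matching on l.class_id = r.class_id. A NULL in a compared column never satisfies the condition.
- class_id=6: no matching r row, dropped.
- class_id=4: 2 matching r row(s), so 2 row(s) emitted.
- class_id=6: no matching r row, dropped.
- class_id=2: 1 matching r row(s), so 1 row(s) emitted.
- class_id=3: no matching r row, dropped.
After projecting and ordering:
l.subject | r.score
Art | 79
Econ | 55
Econ | 75

(Art, 79); (Econ, 55); (Econ, 75)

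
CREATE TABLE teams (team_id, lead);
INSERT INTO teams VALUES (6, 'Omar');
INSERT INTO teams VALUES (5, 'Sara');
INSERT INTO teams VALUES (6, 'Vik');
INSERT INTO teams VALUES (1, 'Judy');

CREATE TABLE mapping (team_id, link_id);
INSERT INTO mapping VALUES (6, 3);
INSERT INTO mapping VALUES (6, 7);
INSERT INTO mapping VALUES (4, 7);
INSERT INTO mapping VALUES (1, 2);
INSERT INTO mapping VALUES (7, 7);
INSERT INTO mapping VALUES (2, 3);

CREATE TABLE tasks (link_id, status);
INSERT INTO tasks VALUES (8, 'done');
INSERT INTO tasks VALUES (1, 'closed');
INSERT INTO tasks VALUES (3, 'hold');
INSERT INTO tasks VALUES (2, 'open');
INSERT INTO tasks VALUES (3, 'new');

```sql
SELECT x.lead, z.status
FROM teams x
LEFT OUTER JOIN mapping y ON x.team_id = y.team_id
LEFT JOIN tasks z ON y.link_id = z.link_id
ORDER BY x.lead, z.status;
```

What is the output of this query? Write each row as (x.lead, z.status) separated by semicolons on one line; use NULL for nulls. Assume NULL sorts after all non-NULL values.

Evaluate left to right. First `teams x LEFT JOIN mapping y` on team_id: 6 row(s).
Then LEFT JOIN `tasks z` on link_id: each of those 6 rows is kept; rows whose y.link_id has no match in z get NULL for z's columns.

(Judy, open); (Omar, hold); (Omar, new); (Omar, NULL); (Sara, NULL); (Vik, hold); (Vik, new); (Vik, NULL)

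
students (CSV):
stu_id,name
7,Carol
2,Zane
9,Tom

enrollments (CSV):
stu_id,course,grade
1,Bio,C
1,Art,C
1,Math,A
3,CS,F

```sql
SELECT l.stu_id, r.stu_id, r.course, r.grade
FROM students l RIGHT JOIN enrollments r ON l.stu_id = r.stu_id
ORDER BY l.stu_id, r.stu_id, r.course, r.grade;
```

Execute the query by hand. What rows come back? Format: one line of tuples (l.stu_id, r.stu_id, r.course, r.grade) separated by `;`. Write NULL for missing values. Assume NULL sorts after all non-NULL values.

(NULL, 1, Art, C); (NULL, 1, Bio, C); (NULL, 1, Math, A); (NULL, 3, CS, F)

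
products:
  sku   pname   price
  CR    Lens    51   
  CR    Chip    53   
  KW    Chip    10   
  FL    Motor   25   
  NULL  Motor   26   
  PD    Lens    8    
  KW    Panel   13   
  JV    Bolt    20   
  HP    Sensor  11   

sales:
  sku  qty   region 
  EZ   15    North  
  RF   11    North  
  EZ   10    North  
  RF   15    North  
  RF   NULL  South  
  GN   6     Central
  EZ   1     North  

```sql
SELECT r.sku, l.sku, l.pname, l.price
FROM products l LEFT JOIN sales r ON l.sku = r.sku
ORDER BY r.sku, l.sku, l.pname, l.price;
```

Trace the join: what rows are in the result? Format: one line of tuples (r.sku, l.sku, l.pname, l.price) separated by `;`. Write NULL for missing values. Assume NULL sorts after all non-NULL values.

LEFT JOIN keeps every row from `products`; unmatched rows get NULL for `sales`'s columns.
Matching on l.sku = r.sku. A NULL in a compared column never satisfies the condition.
- sku=CR: no r row matches, row kept with r columns NULL.
- sku=CR: no r row matches, row kept with r columns NULL.
- sku=KW: no r row matches, row kept with r columns NULL.
- sku=FL: no r row matches, row kept with r columns NULL.
- sku=NULL: no r row matches, row kept with r columns NULL.
- sku=PD: no r row matches, row kept with r columns NULL.
- sku=KW: no r row matches, row kept with r columns NULL.
- sku=JV: no r row matches, row kept with r columns NULL.
- sku=HP: no r row matches, row kept with r columns NULL.
After projecting and ordering:
r.sku | l.sku | l.pname | l.price
NULL | CR | Chip | 53
NULL | CR | Lens | 51
NULL | FL | Motor | 25
NULL | HP | Sensor | 11
NULL | JV | Bolt | 20
NULL | KW | Chip | 10
NULL | KW | Panel | 13
NULL | PD | Lens | 8
NULL | NULL | Motor | 26

(NULL, CR, Chip, 53); (NULL, CR, Lens, 51); (NULL, FL, Motor, 25); (NULL, HP, Sensor, 11); (NULL, JV, Bolt, 20); (NULL, KW, Chip, 10); (NULL, KW, Panel, 13); (NULL, PD, Lens, 8); (NULL, NULL, Motor, 26)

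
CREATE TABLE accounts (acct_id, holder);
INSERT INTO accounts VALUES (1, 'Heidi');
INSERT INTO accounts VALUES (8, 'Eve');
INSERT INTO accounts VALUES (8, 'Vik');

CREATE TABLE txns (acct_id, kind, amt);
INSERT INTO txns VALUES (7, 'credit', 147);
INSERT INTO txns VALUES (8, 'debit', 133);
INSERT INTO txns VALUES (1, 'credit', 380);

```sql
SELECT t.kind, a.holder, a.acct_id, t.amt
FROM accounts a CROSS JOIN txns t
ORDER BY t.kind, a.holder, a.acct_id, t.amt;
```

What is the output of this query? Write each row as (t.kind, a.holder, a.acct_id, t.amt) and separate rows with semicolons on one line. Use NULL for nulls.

(credit, Eve, 8, 147); (credit, Eve, 8, 380); (credit, Heidi, 1, 147); (credit, Heidi, 1, 380); (credit, Vik, 8, 147); (credit, Vik, 8, 380); (debit, Eve, 8, 133); (debit, Heidi, 1, 133); (debit, Vik, 8, 133)

CROSS JOIN pairs every row of `accounts` with every row of `txns`: 3 × 3 = 9 rows.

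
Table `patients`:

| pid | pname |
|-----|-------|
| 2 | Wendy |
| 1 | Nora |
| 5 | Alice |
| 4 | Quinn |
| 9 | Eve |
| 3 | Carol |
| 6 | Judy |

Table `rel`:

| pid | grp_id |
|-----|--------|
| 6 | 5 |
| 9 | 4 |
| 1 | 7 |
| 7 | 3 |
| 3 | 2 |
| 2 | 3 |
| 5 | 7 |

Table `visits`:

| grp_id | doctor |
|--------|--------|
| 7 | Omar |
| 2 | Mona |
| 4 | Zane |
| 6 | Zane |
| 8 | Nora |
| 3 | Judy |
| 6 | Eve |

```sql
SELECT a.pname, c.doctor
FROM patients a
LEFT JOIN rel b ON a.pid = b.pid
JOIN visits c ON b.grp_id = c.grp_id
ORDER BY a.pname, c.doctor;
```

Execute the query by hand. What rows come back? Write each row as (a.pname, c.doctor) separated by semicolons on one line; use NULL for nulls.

(Alice, Omar); (Carol, Mona); (Eve, Zane); (Nora, Omar); (Wendy, Judy)

Step 1 — a LEFT JOIN b on pid → 7 row(s).
Then INNER JOIN `visits c` on grp_id: keep only rows whose b.grp_id appears in c.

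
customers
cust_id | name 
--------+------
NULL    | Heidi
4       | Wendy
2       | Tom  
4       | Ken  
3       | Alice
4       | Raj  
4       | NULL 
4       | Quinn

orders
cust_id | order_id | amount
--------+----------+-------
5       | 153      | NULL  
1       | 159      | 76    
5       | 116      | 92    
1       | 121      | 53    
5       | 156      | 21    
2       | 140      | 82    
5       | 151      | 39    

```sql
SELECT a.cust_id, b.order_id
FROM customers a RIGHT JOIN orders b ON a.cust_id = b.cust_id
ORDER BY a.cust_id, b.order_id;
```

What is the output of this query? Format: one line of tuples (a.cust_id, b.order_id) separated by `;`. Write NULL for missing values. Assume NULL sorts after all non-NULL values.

RIGHT JOIN keeps every row from `orders`; unmatched rows get NULL for `customers`'s columns.
Matching on a.cust_id = b.cust_id. A NULL in a compared column never satisfies the condition.
- a[0] cust_id=NULL → no match.
- a[1] cust_id=4 → no match.
- a[2] cust_id=2 → 1 match(es) in b → 1 row(s).
- a[3] cust_id=4 → no match.
- a[4] cust_id=3 → no match.
- a[5] cust_id=4 → no match.
- a[6] cust_id=4 → no match.
- a[7] cust_id=4 → no match.
- 6 b row(s) had no a match → kept, a columns NULL.
After projecting and ordering:
a.cust_id | b.order_id
2 | 140
NULL | 116
NULL | 121
NULL | 151
NULL | 153
NULL | 156
NULL | 159

(2, 140); (NULL, 116); (NULL, 121); (NULL, 151); (NULL, 153); (NULL, 156); (NULL, 159)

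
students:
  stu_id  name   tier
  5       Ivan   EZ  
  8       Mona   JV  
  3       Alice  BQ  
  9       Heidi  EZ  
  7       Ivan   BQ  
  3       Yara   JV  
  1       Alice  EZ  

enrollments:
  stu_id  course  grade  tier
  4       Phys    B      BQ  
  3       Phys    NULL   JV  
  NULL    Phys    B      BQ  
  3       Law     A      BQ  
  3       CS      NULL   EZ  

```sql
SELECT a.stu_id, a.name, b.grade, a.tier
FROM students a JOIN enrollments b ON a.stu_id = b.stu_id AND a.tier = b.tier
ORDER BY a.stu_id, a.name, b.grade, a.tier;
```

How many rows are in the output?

INNER JOIN keeps only pairs where the ON condition holds.
Matching on a.stu_id = b.stu_id AND a.tier = b.tier. A NULL in a compared column never satisfies the condition.
- a (stu_id=5, tier=EZ) has no partner → excluded.
- a (stu_id=8, tier=JV) has no partner → excluded.
- a (stu_id=3, tier=BQ) pairs with 1 row(s) of b.
- a (stu_id=9, tier=EZ) has no partner → excluded.
- a (stu_id=7, tier=BQ) has no partner → excluded.
- a (stu_id=3, tier=JV) pairs with 1 row(s) of b.
- a (stu_id=1, tier=EZ) has no partner → excluded.
Total: 2 rows.

2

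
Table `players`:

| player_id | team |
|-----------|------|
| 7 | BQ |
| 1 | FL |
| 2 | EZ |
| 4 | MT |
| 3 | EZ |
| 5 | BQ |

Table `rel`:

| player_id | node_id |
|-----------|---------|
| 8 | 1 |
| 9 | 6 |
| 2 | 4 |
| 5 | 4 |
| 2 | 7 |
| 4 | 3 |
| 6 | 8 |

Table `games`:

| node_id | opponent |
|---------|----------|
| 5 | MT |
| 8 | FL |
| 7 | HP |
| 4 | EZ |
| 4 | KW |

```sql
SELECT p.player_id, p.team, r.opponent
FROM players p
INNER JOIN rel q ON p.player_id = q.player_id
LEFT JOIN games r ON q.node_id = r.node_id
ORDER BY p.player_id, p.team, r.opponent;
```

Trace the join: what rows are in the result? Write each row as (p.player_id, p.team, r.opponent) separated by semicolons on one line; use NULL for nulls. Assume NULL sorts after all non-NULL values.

(2, EZ, EZ); (2, EZ, HP); (2, EZ, KW); (4, MT, NULL); (5, BQ, EZ); (5, BQ, KW)

Joins associate left-to-right: players INNER JOIN rel on player_id gives 4 intermediate row(s).
Then LEFT JOIN `games r` on node_id: each of those 4 rows is kept; rows whose q.node_id has no match in r get NULL for r's columns.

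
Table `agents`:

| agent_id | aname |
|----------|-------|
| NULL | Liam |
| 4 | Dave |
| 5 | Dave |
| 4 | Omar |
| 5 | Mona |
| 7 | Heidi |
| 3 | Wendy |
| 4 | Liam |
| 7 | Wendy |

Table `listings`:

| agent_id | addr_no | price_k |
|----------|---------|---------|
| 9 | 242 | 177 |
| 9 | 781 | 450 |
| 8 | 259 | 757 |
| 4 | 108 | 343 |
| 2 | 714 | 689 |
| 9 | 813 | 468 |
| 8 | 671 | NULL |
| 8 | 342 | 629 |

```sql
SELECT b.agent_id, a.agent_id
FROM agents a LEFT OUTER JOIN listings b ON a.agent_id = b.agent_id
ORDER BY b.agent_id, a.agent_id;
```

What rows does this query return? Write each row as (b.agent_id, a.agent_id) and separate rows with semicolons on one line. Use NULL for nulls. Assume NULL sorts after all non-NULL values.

(4, 4); (4, 4); (4, 4); (NULL, 3); (NULL, 5); (NULL, 5); (NULL, 7); (NULL, 7); (NULL, NULL)

LEFT JOIN keeps every row from `agents`; unmatched rows get NULL for `listings`'s columns.
Matching on a.agent_id = b.agent_id. A NULL in a compared column never satisfies the condition.
Matched pairs: 3; unmatched a rows kept: 6.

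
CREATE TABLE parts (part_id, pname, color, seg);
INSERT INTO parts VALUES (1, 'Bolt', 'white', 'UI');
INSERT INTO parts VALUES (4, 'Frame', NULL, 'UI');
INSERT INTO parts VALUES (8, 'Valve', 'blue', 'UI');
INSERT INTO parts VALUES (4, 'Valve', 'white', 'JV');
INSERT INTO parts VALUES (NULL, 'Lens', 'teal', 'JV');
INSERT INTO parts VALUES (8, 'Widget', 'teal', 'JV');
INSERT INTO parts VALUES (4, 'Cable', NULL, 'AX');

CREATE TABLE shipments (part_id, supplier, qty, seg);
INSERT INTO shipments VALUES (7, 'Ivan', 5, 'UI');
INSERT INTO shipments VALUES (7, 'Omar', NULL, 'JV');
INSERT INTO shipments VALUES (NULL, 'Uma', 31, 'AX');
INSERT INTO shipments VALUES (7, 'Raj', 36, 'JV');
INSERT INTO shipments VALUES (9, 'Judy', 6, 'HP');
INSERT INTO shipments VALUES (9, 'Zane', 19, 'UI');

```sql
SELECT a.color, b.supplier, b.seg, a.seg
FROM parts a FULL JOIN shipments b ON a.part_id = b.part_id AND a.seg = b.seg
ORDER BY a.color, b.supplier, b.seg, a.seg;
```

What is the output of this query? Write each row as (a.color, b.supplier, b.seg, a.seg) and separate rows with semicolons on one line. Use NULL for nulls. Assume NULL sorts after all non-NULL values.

(blue, NULL, NULL, UI); (teal, NULL, NULL, JV); (teal, NULL, NULL, JV); (white, NULL, NULL, JV); (white, NULL, NULL, UI); (NULL, Ivan, UI, NULL); (NULL, Judy, HP, NULL); (NULL, Omar, JV, NULL); (NULL, Raj, JV, NULL); (NULL, Uma, AX, NULL); (NULL, Zane, UI, NULL); (NULL, NULL, NULL, AX); (NULL, NULL, NULL, UI)

FULL OUTER JOIN keeps every row from both sides; unmatched rows get NULL for the other side's columns.
Matching on a.part_id = b.part_id AND a.seg = b.seg. A NULL in a compared column never satisfies the condition.
- a row (part_id=1, seg=UI): no match → kept, b columns NULL.
- a row (part_id=4, seg=UI): no match → kept, b columns NULL.
- a row (part_id=8, seg=UI): no match → kept, b columns NULL.
- a row (part_id=4, seg=JV): no match → kept, b columns NULL.
- a row (part_id=NULL, seg=JV): no match → kept, b columns NULL.
- a row (part_id=8, seg=JV): no match → kept, b columns NULL.
- a row (part_id=4, seg=AX): no match → kept, b columns NULL.
- 6 row(s) from b found no a partner → padded with NULL.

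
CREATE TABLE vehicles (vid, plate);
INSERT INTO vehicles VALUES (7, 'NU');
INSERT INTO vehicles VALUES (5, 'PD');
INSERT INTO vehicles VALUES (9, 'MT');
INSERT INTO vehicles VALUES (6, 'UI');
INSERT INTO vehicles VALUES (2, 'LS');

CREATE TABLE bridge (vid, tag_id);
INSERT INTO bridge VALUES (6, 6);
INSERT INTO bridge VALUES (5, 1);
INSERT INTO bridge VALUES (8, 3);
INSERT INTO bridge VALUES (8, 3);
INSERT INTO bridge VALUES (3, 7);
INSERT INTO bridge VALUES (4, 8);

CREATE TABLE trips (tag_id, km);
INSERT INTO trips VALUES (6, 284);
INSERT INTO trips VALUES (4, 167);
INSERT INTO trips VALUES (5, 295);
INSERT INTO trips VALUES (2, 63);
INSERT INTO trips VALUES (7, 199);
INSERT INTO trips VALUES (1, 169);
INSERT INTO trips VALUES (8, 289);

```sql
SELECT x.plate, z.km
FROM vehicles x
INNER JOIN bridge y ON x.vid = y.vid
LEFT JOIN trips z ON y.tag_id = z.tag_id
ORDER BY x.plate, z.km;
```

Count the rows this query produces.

Joins associate left-to-right: vehicles INNER JOIN bridge on vid gives 2 intermediate row(s).
Then LEFT JOIN `trips z` on tag_id: each of those 2 rows is kept; rows whose y.tag_id has no match in z get NULL for z's columns.
Result: 2 row(s).

2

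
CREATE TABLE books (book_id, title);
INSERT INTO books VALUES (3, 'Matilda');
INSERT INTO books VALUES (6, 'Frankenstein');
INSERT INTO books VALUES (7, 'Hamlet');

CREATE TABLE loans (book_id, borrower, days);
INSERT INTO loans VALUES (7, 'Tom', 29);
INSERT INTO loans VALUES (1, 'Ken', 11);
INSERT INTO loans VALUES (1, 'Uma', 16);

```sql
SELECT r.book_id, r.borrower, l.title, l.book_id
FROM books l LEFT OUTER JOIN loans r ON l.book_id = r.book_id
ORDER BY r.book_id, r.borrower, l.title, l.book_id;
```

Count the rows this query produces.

3

LEFT JOIN keeps every row from `books`; unmatched rows get NULL for `loans`'s columns.
Matching on l.book_id = r.book_id.
- l[0] book_id=3 → no match; kept with NULLs on the r side.
- l[1] book_id=6 → no match; kept with NULLs on the r side.
- l[2] book_id=7 → 1 match(es) in r → 1 row(s).
Total: 1 matched + 2 padded = 3 rows.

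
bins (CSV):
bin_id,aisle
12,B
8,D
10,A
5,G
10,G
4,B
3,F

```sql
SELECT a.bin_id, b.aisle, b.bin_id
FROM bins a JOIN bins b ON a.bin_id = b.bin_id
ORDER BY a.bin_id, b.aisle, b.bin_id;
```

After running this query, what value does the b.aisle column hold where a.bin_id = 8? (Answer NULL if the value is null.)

D

INNER JOIN keeps only pairs where the ON condition holds.
Matching on a.bin_id = b.bin_id.
- a[0] bin_id=12 → 1 match(es) in b → 1 row(s).
- a[1] bin_id=8 → 1 match(es) in b → 1 row(s).
- a[2] bin_id=10 → 2 match(es) in b → 2 row(s).
- a[3] bin_id=5 → 1 match(es) in b → 1 row(s).
- a[4] bin_id=10 → 2 match(es) in b → 2 row(s).
- a[5] bin_id=4 → 1 match(es) in b → 1 row(s).
- a[6] bin_id=3 → 1 match(es) in b → 1 row(s).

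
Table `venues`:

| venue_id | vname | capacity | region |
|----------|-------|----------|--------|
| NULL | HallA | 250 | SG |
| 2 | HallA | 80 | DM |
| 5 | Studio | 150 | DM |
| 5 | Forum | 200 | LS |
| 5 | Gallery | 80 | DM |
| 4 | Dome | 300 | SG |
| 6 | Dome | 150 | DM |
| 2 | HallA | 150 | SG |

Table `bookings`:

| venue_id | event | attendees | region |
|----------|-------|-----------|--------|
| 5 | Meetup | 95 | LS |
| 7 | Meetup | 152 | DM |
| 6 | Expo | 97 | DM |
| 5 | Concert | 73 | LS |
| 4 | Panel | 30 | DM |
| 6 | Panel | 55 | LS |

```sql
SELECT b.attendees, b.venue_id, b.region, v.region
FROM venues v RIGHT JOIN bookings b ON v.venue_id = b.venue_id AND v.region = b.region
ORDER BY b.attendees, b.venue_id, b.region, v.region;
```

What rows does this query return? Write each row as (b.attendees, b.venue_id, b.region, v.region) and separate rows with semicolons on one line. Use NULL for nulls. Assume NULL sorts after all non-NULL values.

(30, 4, DM, NULL); (55, 6, LS, NULL); (73, 5, LS, LS); (95, 5, LS, LS); (97, 6, DM, DM); (152, 7, DM, NULL)

RIGHT JOIN keeps every row from `bookings`; unmatched rows get NULL for `venues`'s columns.
Matching on v.venue_id = b.venue_id AND v.region = b.region. A NULL in a compared column never satisfies the condition.
Matched pairs: 3; unmatched b rows kept: 3.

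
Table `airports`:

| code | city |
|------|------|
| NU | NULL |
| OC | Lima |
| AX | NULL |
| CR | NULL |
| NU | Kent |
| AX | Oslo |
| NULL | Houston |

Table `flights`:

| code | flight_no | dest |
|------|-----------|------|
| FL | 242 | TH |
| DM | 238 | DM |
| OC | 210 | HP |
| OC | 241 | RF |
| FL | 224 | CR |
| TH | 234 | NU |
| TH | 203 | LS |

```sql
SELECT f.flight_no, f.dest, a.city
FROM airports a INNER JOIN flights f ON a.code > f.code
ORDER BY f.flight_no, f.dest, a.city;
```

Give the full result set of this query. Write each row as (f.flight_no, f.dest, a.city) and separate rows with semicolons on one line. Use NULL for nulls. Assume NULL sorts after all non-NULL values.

(224, CR, Kent); (224, CR, Lima); (224, CR, NULL); (238, DM, Kent); (238, DM, Lima); (238, DM, NULL); (242, TH, Kent); (242, TH, Lima); (242, TH, NULL)

INNER JOIN keeps only pairs where the ON condition holds.
Matching on a.code > f.code. A NULL in a compared column never satisfies the condition.
- a row (code=NU): matches 3 f row(s) → 3 output row(s).
- a row (code=OC): matches 3 f row(s) → 3 output row(s).
- a row (code=AX): no match → dropped.
- a row (code=CR): no match → dropped.
- a row (code=NU): matches 3 f row(s) → 3 output row(s).
- a row (code=AX): no match → dropped.
- a row (code=NULL): no match → dropped.
After projecting and ordering:
f.flight_no | f.dest | a.city
224 | CR | Kent
224 | CR | Lima
224 | CR | NULL
238 | DM | Kent
238 | DM | Lima
238 | DM | NULL
242 | TH | Kent
242 | TH | Lima
242 | TH | NULL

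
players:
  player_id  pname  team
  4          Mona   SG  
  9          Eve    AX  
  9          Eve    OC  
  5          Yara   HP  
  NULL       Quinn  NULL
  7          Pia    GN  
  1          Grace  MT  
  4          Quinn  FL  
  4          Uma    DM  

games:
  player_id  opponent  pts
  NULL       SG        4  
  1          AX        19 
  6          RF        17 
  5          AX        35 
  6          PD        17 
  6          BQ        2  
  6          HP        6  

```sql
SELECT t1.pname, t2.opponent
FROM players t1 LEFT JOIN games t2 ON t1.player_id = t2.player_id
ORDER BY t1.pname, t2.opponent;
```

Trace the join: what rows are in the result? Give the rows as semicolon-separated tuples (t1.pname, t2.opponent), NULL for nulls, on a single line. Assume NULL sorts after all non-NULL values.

LEFT JOIN keeps every row from `players`; unmatched rows get NULL for `games`'s columns.
Matching on t1.player_id = t2.player_id. A NULL in a compared column never satisfies the condition.
- t1 row (player_id=4): no match → kept, t2 columns NULL.
- t1 row (player_id=9): no match → kept, t2 columns NULL.
- t1 row (player_id=9): no match → kept, t2 columns NULL.
- t1 row (player_id=5): matches 1 t2 row(s) → 1 output row(s).
- t1 row (player_id=NULL): no match → kept, t2 columns NULL.
- t1 row (player_id=7): no match → kept, t2 columns NULL.
- t1 row (player_id=1): matches 1 t2 row(s) → 1 output row(s).
- t1 row (player_id=4): no match → kept, t2 columns NULL.
- t1 row (player_id=4): no match → kept, t2 columns NULL.
After projecting and ordering:
t1.pname | t2.opponent
Eve | NULL
Eve | NULL
Grace | AX
Mona | NULL
Pia | NULL
Quinn | NULL
Quinn | NULL
Uma | NULL
Yara | AX

(Eve, NULL); (Eve, NULL); (Grace, AX); (Mona, NULL); (Pia, NULL); (Quinn, NULL); (Quinn, NULL); (Uma, NULL); (Yara, AX)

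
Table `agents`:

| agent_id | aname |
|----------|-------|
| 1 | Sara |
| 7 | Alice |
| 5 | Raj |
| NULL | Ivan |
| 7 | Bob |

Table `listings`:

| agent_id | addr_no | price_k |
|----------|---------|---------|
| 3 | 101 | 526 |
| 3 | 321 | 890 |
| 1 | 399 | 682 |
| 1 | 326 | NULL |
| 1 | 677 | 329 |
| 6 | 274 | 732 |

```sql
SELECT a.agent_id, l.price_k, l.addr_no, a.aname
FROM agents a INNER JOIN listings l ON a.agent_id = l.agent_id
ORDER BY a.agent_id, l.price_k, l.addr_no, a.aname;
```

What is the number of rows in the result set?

INNER JOIN keeps only pairs where the ON condition holds.
Matching on a.agent_id = l.agent_id. A NULL in a compared column never satisfies the condition.
Matched pairs: 3.
Total: 3 rows.

3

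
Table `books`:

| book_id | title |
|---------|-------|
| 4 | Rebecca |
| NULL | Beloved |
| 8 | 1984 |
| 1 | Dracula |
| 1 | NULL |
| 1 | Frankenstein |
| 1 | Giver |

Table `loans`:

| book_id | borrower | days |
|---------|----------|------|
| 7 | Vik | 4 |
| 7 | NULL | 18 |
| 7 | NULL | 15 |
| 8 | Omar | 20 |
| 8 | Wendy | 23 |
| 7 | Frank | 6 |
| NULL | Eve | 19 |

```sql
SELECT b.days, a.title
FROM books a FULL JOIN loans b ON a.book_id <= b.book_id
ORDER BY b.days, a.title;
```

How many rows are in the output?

34

FULL OUTER JOIN keeps every row from both sides; unmatched rows get NULL for the other side's columns.
Matching on a.book_id <= b.book_id. A NULL in a compared column never satisfies the condition.
- book_id=4: 6 matching b row(s), so 6 row(s) emitted.
- book_id=NULL: no b row matches, row kept with b columns NULL.
- book_id=8: 2 matching b row(s), so 2 row(s) emitted.
- book_id=1: 6 matching b row(s), so 6 row(s) emitted.
- book_id=1: 6 matching b row(s), so 6 row(s) emitted.
- book_id=1: 6 matching b row(s), so 6 row(s) emitted.
- book_id=1: 6 matching b row(s), so 6 row(s) emitted.
- plus 1 unmatched b row(s), each kept with NULL a columns.
Total: 32 matched + 2 padded = 34 rows.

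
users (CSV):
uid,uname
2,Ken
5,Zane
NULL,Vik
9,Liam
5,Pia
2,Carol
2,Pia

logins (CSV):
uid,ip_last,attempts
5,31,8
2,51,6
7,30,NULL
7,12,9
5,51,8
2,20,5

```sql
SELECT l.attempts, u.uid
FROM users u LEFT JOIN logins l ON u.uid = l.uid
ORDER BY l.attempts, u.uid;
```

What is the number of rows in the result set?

12

LEFT JOIN keeps every row from `users`; unmatched rows get NULL for `logins`'s columns.
Matching on u.uid = l.uid. A NULL in a compared column never satisfies the condition.
- u (uid=2) pairs with 2 row(s) of l.
- u (uid=5) pairs with 2 row(s) of l.
- u (uid=NULL) has no partner → padded with NULL.
- u (uid=9) has no partner → padded with NULL.
- u (uid=5) pairs with 2 row(s) of l.
- u (uid=2) pairs with 2 row(s) of l.
- u (uid=2) pairs with 2 row(s) of l.
Total: 10 matched + 2 padded = 12 rows.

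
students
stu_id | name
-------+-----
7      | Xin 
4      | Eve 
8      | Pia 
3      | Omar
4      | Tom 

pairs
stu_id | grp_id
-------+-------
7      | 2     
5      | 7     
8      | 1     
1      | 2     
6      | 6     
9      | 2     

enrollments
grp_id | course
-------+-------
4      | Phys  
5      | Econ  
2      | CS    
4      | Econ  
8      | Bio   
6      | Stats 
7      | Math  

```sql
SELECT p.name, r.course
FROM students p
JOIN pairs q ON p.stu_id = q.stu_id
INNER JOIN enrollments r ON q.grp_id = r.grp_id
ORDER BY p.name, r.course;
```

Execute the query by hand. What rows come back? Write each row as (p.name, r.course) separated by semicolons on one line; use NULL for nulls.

Joins associate left-to-right: students INNER JOIN pairs on stu_id gives 2 intermediate row(s).
Then INNER JOIN `enrollments r` on grp_id: keep only rows whose q.grp_id appears in r.

(Xin, CS)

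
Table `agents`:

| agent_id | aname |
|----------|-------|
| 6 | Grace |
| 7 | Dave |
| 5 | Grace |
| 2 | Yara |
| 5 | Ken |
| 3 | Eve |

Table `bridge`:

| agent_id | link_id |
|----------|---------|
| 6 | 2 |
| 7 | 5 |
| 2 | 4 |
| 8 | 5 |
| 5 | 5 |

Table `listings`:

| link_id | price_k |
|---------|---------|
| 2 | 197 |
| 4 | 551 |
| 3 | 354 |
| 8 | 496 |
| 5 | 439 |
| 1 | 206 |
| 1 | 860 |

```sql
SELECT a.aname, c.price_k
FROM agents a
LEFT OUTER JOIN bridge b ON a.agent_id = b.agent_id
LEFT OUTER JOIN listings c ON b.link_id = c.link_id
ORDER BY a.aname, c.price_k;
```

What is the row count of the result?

6

Evaluate left to right. First `agents a LEFT JOIN bridge b` on agent_id: 6 row(s).
Then LEFT JOIN `listings c` on link_id: each of those 6 rows is kept; rows whose b.link_id has no match in c get NULL for c's columns.
Result: 6 row(s).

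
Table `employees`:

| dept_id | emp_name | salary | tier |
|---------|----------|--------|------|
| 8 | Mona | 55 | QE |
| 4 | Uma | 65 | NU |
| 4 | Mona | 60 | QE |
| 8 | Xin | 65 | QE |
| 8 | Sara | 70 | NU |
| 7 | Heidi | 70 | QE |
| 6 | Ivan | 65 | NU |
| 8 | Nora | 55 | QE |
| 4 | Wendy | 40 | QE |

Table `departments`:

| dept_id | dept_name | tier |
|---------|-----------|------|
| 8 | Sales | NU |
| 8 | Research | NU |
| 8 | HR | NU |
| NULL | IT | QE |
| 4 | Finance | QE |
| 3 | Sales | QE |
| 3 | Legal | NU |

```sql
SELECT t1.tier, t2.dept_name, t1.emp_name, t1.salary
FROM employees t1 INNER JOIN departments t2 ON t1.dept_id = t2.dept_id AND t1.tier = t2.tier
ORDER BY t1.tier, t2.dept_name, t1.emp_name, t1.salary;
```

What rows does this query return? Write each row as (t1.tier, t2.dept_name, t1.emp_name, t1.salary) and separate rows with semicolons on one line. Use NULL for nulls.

INNER JOIN keeps only pairs where the ON condition holds.
Matching on t1.dept_id = t2.dept_id AND t1.tier = t2.tier. A NULL in a compared column never satisfies the condition.
- t1 (dept_id=8, tier=QE) has no partner → excluded.
- t1 (dept_id=4, tier=NU) has no partner → excluded.
- t1 (dept_id=4, tier=QE) pairs with 1 row(s) of t2.
- t1 (dept_id=8, tier=QE) has no partner → excluded.
- t1 (dept_id=8, tier=NU) pairs with 3 row(s) of t2.
- t1 (dept_id=7, tier=QE) has no partner → excluded.
- t1 (dept_id=6, tier=NU) has no partner → excluded.
- t1 (dept_id=8, tier=QE) has no partner → excluded.
- t1 (dept_id=4, tier=QE) pairs with 1 row(s) of t2.
After projecting and ordering:
t1.tier | t2.dept_name | t1.emp_name | t1.salary
NU | HR | Sara | 70
NU | Research | Sara | 70
NU | Sales | Sara | 70
QE | Finance | Mona | 60
QE | Finance | Wendy | 40

(NU, HR, Sara, 70); (NU, Research, Sara, 70); (NU, Sales, Sara, 70); (QE, Finance, Mona, 60); (QE, Finance, Wendy, 40)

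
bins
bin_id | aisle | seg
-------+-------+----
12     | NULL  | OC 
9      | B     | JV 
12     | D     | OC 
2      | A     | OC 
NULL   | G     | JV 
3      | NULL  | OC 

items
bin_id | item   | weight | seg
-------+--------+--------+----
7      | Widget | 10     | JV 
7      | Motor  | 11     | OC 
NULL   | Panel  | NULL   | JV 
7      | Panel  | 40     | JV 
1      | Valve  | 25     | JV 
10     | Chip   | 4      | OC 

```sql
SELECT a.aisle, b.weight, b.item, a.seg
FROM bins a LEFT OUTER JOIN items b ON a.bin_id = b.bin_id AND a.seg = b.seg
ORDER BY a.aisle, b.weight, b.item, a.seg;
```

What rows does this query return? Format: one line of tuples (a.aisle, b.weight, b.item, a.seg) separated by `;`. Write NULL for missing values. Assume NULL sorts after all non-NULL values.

LEFT JOIN keeps every row from `bins`; unmatched rows get NULL for `items`'s columns.
Matching on a.bin_id = b.bin_id AND a.seg = b.seg. A NULL in a compared column never satisfies the condition.
- a[0] bin_id=12, seg=OC → no match; kept with NULLs on the b side.
- a[1] bin_id=9, seg=JV → no match; kept with NULLs on the b side.
- a[2] bin_id=12, seg=OC → no match; kept with NULLs on the b side.
- a[3] bin_id=2, seg=OC → no match; kept with NULLs on the b side.
- a[4] bin_id=NULL, seg=JV → no match; kept with NULLs on the b side.
- a[5] bin_id=3, seg=OC → no match; kept with NULLs on the b side.
After projecting and ordering:
a.aisle | b.weight | b.item | a.seg
A | NULL | NULL | OC
B | NULL | NULL | JV
D | NULL | NULL | OC
G | NULL | NULL | JV
NULL | NULL | NULL | OC
NULL | NULL | NULL | OC

(A, NULL, NULL, OC); (B, NULL, NULL, JV); (D, NULL, NULL, OC); (G, NULL, NULL, JV); (NULL, NULL, NULL, OC); (NULL, NULL, NULL, OC)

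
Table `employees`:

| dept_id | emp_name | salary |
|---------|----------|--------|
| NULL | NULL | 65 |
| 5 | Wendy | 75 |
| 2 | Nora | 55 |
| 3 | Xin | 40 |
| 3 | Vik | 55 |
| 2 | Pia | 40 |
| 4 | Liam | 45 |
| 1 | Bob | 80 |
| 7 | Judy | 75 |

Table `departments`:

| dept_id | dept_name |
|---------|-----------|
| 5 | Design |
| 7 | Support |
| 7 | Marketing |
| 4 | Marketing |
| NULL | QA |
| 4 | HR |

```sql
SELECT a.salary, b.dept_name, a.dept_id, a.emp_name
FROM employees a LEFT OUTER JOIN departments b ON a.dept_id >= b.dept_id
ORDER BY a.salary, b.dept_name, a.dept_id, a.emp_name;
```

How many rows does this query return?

LEFT JOIN keeps every row from `employees`; unmatched rows get NULL for `departments`'s columns.
Matching on a.dept_id >= b.dept_id. A NULL in a compared column never satisfies the condition.
- a row (dept_id=NULL): no match → kept, b columns NULL.
- a row (dept_id=5): matches 3 b row(s) → 3 output row(s).
- a row (dept_id=2): no match → kept, b columns NULL.
- a row (dept_id=3): no match → kept, b columns NULL.
- a row (dept_id=3): no match → kept, b columns NULL.
- a row (dept_id=2): no match → kept, b columns NULL.
- a row (dept_id=4): matches 2 b row(s) → 2 output row(s).
- a row (dept_id=1): no match → kept, b columns NULL.
- a row (dept_id=7): matches 5 b row(s) → 5 output row(s).
Total: 10 matched + 6 padded = 16 rows.

16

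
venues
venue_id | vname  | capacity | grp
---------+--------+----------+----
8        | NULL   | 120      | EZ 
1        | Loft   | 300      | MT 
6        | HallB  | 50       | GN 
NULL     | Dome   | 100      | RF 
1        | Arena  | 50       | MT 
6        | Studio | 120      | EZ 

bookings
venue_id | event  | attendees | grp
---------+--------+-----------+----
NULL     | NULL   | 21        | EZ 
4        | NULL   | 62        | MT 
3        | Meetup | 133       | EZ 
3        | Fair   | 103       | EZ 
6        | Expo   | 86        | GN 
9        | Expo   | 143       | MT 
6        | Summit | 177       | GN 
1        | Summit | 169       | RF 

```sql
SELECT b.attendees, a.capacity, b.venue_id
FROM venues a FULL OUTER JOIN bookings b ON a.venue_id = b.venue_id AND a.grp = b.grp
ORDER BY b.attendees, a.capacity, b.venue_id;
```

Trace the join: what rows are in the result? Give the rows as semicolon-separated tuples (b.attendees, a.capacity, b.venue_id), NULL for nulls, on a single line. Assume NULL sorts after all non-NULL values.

(21, NULL, NULL); (62, NULL, 4); (86, 50, 6); (103, NULL, 3); (133, NULL, 3); (143, NULL, 9); (169, NULL, 1); (177, 50, 6); (NULL, 50, NULL); (NULL, 100, NULL); (NULL, 120, NULL); (NULL, 120, NULL); (NULL, 300, NULL)

FULL OUTER JOIN keeps every row from both sides; unmatched rows get NULL for the other side's columns.
Matching on a.venue_id = b.venue_id AND a.grp = b.grp. A NULL in a compared column never satisfies the condition.
- venue_id=8, grp=EZ: no b row matches, row kept with b columns NULL.
- venue_id=1, grp=MT: no b row matches, row kept with b columns NULL.
- venue_id=6, grp=GN: 2 matching b row(s), so 2 row(s) emitted.
- venue_id=NULL, grp=RF: no b row matches, row kept with b columns NULL.
- venue_id=1, grp=MT: no b row matches, row kept with b columns NULL.
- venue_id=6, grp=EZ: no b row matches, row kept with b columns NULL.
- 6 row(s) from b found no a partner → padded with NULL.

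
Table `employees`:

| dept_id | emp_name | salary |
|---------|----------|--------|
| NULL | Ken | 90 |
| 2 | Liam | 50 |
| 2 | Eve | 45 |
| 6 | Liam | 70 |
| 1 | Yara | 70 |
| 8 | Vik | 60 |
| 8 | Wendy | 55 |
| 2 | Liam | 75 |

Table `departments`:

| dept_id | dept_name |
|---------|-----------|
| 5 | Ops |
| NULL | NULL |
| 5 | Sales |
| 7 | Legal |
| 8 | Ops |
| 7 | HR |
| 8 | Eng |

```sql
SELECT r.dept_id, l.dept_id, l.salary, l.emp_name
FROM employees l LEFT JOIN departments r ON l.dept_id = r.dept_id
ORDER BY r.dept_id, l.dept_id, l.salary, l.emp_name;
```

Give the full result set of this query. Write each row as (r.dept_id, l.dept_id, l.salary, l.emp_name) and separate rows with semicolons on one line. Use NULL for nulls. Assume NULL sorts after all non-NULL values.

LEFT JOIN keeps every row from `employees`; unmatched rows get NULL for `departments`'s columns.
Matching on l.dept_id = r.dept_id. A NULL in a compared column never satisfies the condition.
- l[0] dept_id=NULL → no match; kept with NULLs on the r side.
- l[1] dept_id=2 → no match; kept with NULLs on the r side.
- l[2] dept_id=2 → no match; kept with NULLs on the r side.
- l[3] dept_id=6 → no match; kept with NULLs on the r side.
- l[4] dept_id=1 → no match; kept with NULLs on the r side.
- l[5] dept_id=8 → 2 match(es) in r → 2 row(s).
- l[6] dept_id=8 → 2 match(es) in r → 2 row(s).
- l[7] dept_id=2 → no match; kept with NULLs on the r side.
After projecting and ordering:
r.dept_id | l.dept_id | l.salary | l.emp_name
8 | 8 | 55 | Wendy
8 | 8 | 55 | Wendy
8 | 8 | 60 | Vik
8 | 8 | 60 | Vik
NULL | 1 | 70 | Yara
NULL | 2 | 45 | Eve
NULL | 2 | 50 | Liam
NULL | 2 | 75 | Liam
NULL | 6 | 70 | Liam
NULL | NULL | 90 | Ken

(8, 8, 55, Wendy); (8, 8, 55, Wendy); (8, 8, 60, Vik); (8, 8, 60, Vik); (NULL, 1, 70, Yara); (NULL, 2, 45, Eve); (NULL, 2, 50, Liam); (NULL, 2, 75, Liam); (NULL, 6, 70, Liam); (NULL, NULL, 90, Ken)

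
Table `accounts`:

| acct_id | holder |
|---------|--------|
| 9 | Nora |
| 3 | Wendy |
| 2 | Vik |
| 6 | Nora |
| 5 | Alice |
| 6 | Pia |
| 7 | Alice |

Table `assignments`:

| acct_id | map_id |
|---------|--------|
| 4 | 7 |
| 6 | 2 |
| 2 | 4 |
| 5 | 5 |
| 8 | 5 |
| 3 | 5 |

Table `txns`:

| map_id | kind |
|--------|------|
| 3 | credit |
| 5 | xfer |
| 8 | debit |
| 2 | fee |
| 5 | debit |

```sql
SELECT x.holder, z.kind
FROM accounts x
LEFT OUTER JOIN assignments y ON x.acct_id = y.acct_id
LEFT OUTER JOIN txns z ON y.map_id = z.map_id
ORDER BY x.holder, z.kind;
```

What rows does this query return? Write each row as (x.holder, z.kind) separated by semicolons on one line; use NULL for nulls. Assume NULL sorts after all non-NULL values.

Joins associate left-to-right: accounts LEFT JOIN assignments on acct_id gives 7 intermediate row(s).
Then LEFT JOIN `txns z` on map_id: each of those 7 rows is kept; rows whose y.map_id has no match in z get NULL for z's columns.

(Alice, debit); (Alice, xfer); (Alice, NULL); (Nora, fee); (Nora, NULL); (Pia, fee); (Vik, NULL); (Wendy, debit); (Wendy, xfer)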